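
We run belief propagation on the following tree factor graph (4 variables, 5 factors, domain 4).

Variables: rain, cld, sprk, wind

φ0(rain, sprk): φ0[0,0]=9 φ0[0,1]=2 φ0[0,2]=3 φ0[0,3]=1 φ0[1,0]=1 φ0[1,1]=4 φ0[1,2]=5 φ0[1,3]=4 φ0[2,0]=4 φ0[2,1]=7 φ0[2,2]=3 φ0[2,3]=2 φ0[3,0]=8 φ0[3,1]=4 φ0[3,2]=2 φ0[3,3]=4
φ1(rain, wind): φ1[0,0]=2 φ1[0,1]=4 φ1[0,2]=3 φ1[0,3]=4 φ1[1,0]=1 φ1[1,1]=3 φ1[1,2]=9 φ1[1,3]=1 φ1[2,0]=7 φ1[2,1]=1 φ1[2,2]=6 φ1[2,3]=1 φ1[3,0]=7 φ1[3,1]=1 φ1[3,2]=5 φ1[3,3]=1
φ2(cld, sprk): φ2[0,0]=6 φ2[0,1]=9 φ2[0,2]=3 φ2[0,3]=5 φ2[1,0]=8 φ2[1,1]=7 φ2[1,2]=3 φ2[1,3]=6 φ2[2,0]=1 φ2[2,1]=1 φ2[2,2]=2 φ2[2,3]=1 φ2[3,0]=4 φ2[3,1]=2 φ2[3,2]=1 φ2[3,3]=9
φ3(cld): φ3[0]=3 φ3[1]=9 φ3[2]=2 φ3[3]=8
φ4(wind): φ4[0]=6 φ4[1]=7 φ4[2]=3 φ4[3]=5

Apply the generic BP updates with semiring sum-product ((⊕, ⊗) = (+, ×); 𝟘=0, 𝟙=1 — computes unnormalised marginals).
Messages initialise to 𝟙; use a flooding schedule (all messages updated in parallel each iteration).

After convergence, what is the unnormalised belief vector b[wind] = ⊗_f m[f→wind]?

init: all messages = 𝟙 over 4 values
r1 m[φ0→rain] = [15, 14, 16, 18]
r1 m[φ0→sprk] = [22, 17, 13, 11]
r1 m[φ1→rain] = [13, 14, 15, 14]
r1 m[φ1→wind] = [17, 9, 23, 7]
r1 m[φ2→cld] = [23, 24, 5, 16]
r1 m[φ2→sprk] = [19, 19, 9, 21]
r1 m[φ3→cld] = [3, 9, 2, 8]
r1 m[φ4→wind] = [6, 7, 3, 5]
r1 m[rain→φ0] = [1, 1, 1, 1]
r1 m[rain→φ1] = [1, 1, 1, 1]
r1 m[cld→φ2] = [1, 1, 1, 1]
r1 m[cld→φ3] = [1, 1, 1, 1]
r1 m[sprk→φ0] = [1, 1, 1, 1]
r1 m[sprk→φ2] = [1, 1, 1, 1]
r1 m[wind→φ1] = [1, 1, 1, 1]
r1 m[wind→φ4] = [1, 1, 1, 1]
r2 m[φ0→rain] = [15, 14, 16, 18]
r2 m[φ0→sprk] = [22, 17, 13, 11]
r2 m[φ1→rain] = [13, 14, 15, 14]
r2 m[φ1→wind] = [17, 9, 23, 7]
r2 m[φ2→cld] = [23, 24, 5, 16]
r2 m[φ2→sprk] = [19, 19, 9, 21]
r2 m[φ3→cld] = [3, 9, 2, 8]
r2 m[φ4→wind] = [6, 7, 3, 5]
r2 m[rain→φ0] = [13, 14, 15, 14]
r2 m[rain→φ1] = [15, 14, 16, 18]
r2 m[cld→φ2] = [3, 9, 2, 8]
r2 m[cld→φ3] = [23, 24, 5, 16]
r2 m[sprk→φ0] = [19, 19, 9, 21]
r2 m[sprk→φ2] = [22, 17, 13, 11]
r2 m[wind→φ1] = [6, 7, 3, 5]
r2 m[wind→φ4] = [17, 9, 23, 7]
r3 m[φ0→rain] = [257, 224, 278, 330]
r3 m[φ0→sprk] = [303, 243, 182, 155]
r3 m[φ1→rain] = [69, 59, 72, 69]
r3 m[φ1→wind] = [282, 136, 357, 108]
r3 m[φ2→cld] = [379, 400, 76, 234]
r3 m[φ2→sprk] = [124, 108, 48, 143]
r3 m[φ3→cld] = [3, 9, 2, 8]
r3 m[φ4→wind] = [6, 7, 3, 5]
r3 m[rain→φ0] = [13, 14, 15, 14]
r3 m[rain→φ1] = [15, 14, 16, 18]
r3 m[cld→φ2] = [3, 9, 2, 8]
r3 m[cld→φ3] = [23, 24, 5, 16]
r3 m[sprk→φ0] = [19, 19, 9, 21]
r3 m[sprk→φ2] = [22, 17, 13, 11]
r3 m[wind→φ1] = [6, 7, 3, 5]
r3 m[wind→φ4] = [17, 9, 23, 7]
r4 m[φ0→rain] = [257, 224, 278, 330]
r4 m[φ0→sprk] = [303, 243, 182, 155]
r4 m[φ1→rain] = [69, 59, 72, 69]
r4 m[φ1→wind] = [282, 136, 357, 108]
r4 m[φ2→cld] = [379, 400, 76, 234]
r4 m[φ2→sprk] = [124, 108, 48, 143]
r4 m[φ3→cld] = [3, 9, 2, 8]
r4 m[φ4→wind] = [6, 7, 3, 5]
r4 m[rain→φ0] = [69, 59, 72, 69]
r4 m[rain→φ1] = [257, 224, 278, 330]
r4 m[cld→φ2] = [3, 9, 2, 8]
r4 m[cld→φ3] = [379, 400, 76, 234]
r4 m[sprk→φ0] = [124, 108, 48, 143]
r4 m[sprk→φ2] = [303, 243, 182, 155]
r4 m[wind→φ1] = [6, 7, 3, 5]
r4 m[wind→φ4] = [282, 136, 357, 108]
r5 m[φ0→rain] = [1619, 1368, 1682, 2092]
r5 m[φ0→sprk] = [1520, 1154, 856, 725]
r5 m[φ1→rain] = [69, 59, 72, 69]
r5 m[φ1→wind] = [4994, 2308, 6105, 1860]
r5 m[φ2→cld] = [5326, 5601, 1065, 3275]
r5 m[φ2→sprk] = [124, 108, 48, 143]
r5 m[φ3→cld] = [3, 9, 2, 8]
r5 m[φ4→wind] = [6, 7, 3, 5]
r5 m[rain→φ0] = [69, 59, 72, 69]
r5 m[rain→φ1] = [257, 224, 278, 330]
r5 m[cld→φ2] = [3, 9, 2, 8]
r5 m[cld→φ3] = [379, 400, 76, 234]
r5 m[sprk→φ0] = [124, 108, 48, 143]
r5 m[sprk→φ2] = [303, 243, 182, 155]
r5 m[wind→φ1] = [6, 7, 3, 5]
r5 m[wind→φ4] = [282, 136, 357, 108]
r6 m[φ0→rain] = [1619, 1368, 1682, 2092]
r6 m[φ0→sprk] = [1520, 1154, 856, 725]
r6 m[φ1→rain] = [69, 59, 72, 69]
r6 m[φ1→wind] = [4994, 2308, 6105, 1860]
r6 m[φ2→cld] = [5326, 5601, 1065, 3275]
r6 m[φ2→sprk] = [124, 108, 48, 143]
r6 m[φ3→cld] = [3, 9, 2, 8]
r6 m[φ4→wind] = [6, 7, 3, 5]
r6 m[rain→φ0] = [69, 59, 72, 69]
r6 m[rain→φ1] = [1619, 1368, 1682, 2092]
r6 m[cld→φ2] = [3, 9, 2, 8]
r6 m[cld→φ3] = [5326, 5601, 1065, 3275]
r6 m[sprk→φ0] = [124, 108, 48, 143]
r6 m[sprk→φ2] = [1520, 1154, 856, 725]
r6 m[wind→φ1] = [6, 7, 3, 5]
r6 m[wind→φ4] = [4994, 2308, 6105, 1860]
r7 m[φ0→rain] = [1619, 1368, 1682, 2092]
r7 m[φ0→sprk] = [1520, 1154, 856, 725]
r7 m[φ1→rain] = [69, 59, 72, 69]
r7 m[φ1→wind] = [31024, 14354, 37721, 11618]
r7 m[φ2→cld] = [25699, 27156, 5111, 15769]
r7 m[φ2→sprk] = [124, 108, 48, 143]
r7 m[φ3→cld] = [3, 9, 2, 8]
r7 m[φ4→wind] = [6, 7, 3, 5]
r7 m[rain→φ0] = [69, 59, 72, 69]
r7 m[rain→φ1] = [1619, 1368, 1682, 2092]
r7 m[cld→φ2] = [3, 9, 2, 8]
r7 m[cld→φ3] = [5326, 5601, 1065, 3275]
r7 m[sprk→φ0] = [124, 108, 48, 143]
r7 m[sprk→φ2] = [1520, 1154, 856, 725]
r7 m[wind→φ1] = [6, 7, 3, 5]
r7 m[wind→φ4] = [4994, 2308, 6105, 1860]
r8 m[φ0→rain] = [1619, 1368, 1682, 2092]
r8 m[φ0→sprk] = [1520, 1154, 856, 725]
r8 m[φ1→rain] = [69, 59, 72, 69]
r8 m[φ1→wind] = [31024, 14354, 37721, 11618]
r8 m[φ2→cld] = [25699, 27156, 5111, 15769]
r8 m[φ2→sprk] = [124, 108, 48, 143]
r8 m[φ3→cld] = [3, 9, 2, 8]
r8 m[φ4→wind] = [6, 7, 3, 5]
r8 m[rain→φ0] = [69, 59, 72, 69]
r8 m[rain→φ1] = [1619, 1368, 1682, 2092]
r8 m[cld→φ2] = [3, 9, 2, 8]
r8 m[cld→φ3] = [25699, 27156, 5111, 15769]
r8 m[sprk→φ0] = [124, 108, 48, 143]
r8 m[sprk→φ2] = [1520, 1154, 856, 725]
r8 m[wind→φ1] = [6, 7, 3, 5]
r8 m[wind→φ4] = [31024, 14354, 37721, 11618]
r9 m[φ0→rain] = [1619, 1368, 1682, 2092]
r9 m[φ0→sprk] = [1520, 1154, 856, 725]
r9 m[φ1→rain] = [69, 59, 72, 69]
r9 m[φ1→wind] = [31024, 14354, 37721, 11618]
r9 m[φ2→cld] = [25699, 27156, 5111, 15769]
r9 m[φ2→sprk] = [124, 108, 48, 143]
r9 m[φ3→cld] = [3, 9, 2, 8]
r9 m[φ4→wind] = [6, 7, 3, 5]
r9 m[rain→φ0] = [69, 59, 72, 69]
r9 m[rain→φ1] = [1619, 1368, 1682, 2092]
r9 m[cld→φ2] = [3, 9, 2, 8]
r9 m[cld→φ3] = [25699, 27156, 5111, 15769]
r9 m[sprk→φ0] = [124, 108, 48, 143]
r9 m[sprk→φ2] = [1520, 1154, 856, 725]
r9 m[wind→φ1] = [6, 7, 3, 5]
r9 m[wind→φ4] = [31024, 14354, 37721, 11618]
fixed point reached at round 9
b[wind] = ⊗ incoming = [186144, 100478, 113163, 58090]

b[wind] = [186144, 100478, 113163, 58090]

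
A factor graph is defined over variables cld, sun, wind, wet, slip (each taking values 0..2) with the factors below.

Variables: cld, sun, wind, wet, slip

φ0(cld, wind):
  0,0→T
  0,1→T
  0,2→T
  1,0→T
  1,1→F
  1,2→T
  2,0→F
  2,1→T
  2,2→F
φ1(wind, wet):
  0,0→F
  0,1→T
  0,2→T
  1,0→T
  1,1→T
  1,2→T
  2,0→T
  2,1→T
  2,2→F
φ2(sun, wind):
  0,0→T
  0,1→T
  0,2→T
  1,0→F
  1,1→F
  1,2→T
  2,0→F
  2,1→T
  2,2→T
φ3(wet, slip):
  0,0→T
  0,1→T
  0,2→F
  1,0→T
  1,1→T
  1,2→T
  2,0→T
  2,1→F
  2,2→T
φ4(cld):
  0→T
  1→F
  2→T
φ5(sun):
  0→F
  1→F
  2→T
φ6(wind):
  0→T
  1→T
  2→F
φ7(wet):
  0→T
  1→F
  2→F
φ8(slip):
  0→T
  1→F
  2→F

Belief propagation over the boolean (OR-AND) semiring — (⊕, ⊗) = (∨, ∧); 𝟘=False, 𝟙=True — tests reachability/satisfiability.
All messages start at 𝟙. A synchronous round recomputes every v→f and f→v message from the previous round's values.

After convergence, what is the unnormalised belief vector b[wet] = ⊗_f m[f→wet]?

init: all messages = 𝟙 over 3 values
r1 m[φ0→cld] = [T, T, T]
r1 m[φ0→wind] = [T, T, T]
r1 m[φ1→wind] = [T, T, T]
r1 m[φ1→wet] = [T, T, T]
r1 m[φ2→sun] = [T, T, T]
r1 m[φ2→wind] = [T, T, T]
r1 m[φ3→wet] = [T, T, T]
r1 m[φ3→slip] = [T, T, T]
r1 m[φ4→cld] = [T, F, T]
r1 m[φ5→sun] = [F, F, T]
r1 m[φ6→wind] = [T, T, F]
r1 m[φ7→wet] = [T, F, F]
r1 m[φ8→slip] = [T, F, F]
r1 m[cld→φ0] = [T, T, T]
r1 m[cld→φ4] = [T, T, T]
r1 m[sun→φ2] = [T, T, T]
r1 m[sun→φ5] = [T, T, T]
r1 m[wind→φ0] = [T, T, T]
r1 m[wind→φ1] = [T, T, T]
r1 m[wind→φ2] = [T, T, T]
r1 m[wind→φ6] = [T, T, T]
r1 m[wet→φ1] = [T, T, T]
r1 m[wet→φ3] = [T, T, T]
r1 m[wet→φ7] = [T, T, T]
r1 m[slip→φ3] = [T, T, T]
r1 m[slip→φ8] = [T, T, T]
r2 m[φ0→cld] = [T, T, T]
r2 m[φ0→wind] = [T, T, T]
r2 m[φ1→wind] = [T, T, T]
r2 m[φ1→wet] = [T, T, T]
r2 m[φ2→sun] = [T, T, T]
r2 m[φ2→wind] = [T, T, T]
r2 m[φ3→wet] = [T, T, T]
r2 m[φ3→slip] = [T, T, T]
r2 m[φ4→cld] = [T, F, T]
r2 m[φ5→sun] = [F, F, T]
r2 m[φ6→wind] = [T, T, F]
r2 m[φ7→wet] = [T, F, F]
r2 m[φ8→slip] = [T, F, F]
r2 m[cld→φ0] = [T, F, T]
r2 m[cld→φ4] = [T, T, T]
r2 m[sun→φ2] = [F, F, T]
r2 m[sun→φ5] = [T, T, T]
r2 m[wind→φ0] = [T, T, F]
r2 m[wind→φ1] = [T, T, F]
r2 m[wind→φ2] = [T, T, F]
r2 m[wind→φ6] = [T, T, T]
r2 m[wet→φ1] = [T, F, F]
r2 m[wet→φ3] = [T, F, F]
r2 m[wet→φ7] = [T, T, T]
r2 m[slip→φ3] = [T, F, F]
r2 m[slip→φ8] = [T, T, T]
r3 m[φ0→cld] = [T, T, T]
r3 m[φ0→wind] = [T, T, T]
r3 m[φ1→wind] = [F, T, T]
r3 m[φ1→wet] = [T, T, T]
r3 m[φ2→sun] = [T, F, T]
r3 m[φ2→wind] = [F, T, T]
r3 m[φ3→wet] = [T, T, T]
r3 m[φ3→slip] = [T, T, F]
r3 m[φ4→cld] = [T, F, T]
r3 m[φ5→sun] = [F, F, T]
r3 m[φ6→wind] = [T, T, F]
r3 m[φ7→wet] = [T, F, F]
r3 m[φ8→slip] = [T, F, F]
r3 m[cld→φ0] = [T, F, T]
r3 m[cld→φ4] = [T, T, T]
r3 m[sun→φ2] = [F, F, T]
r3 m[sun→φ5] = [T, T, T]
r3 m[wind→φ0] = [T, T, F]
r3 m[wind→φ1] = [T, T, F]
r3 m[wind→φ2] = [T, T, F]
r3 m[wind→φ6] = [T, T, T]
r3 m[wet→φ1] = [T, F, F]
r3 m[wet→φ3] = [T, F, F]
r3 m[wet→φ7] = [T, T, T]
r3 m[slip→φ3] = [T, F, F]
r3 m[slip→φ8] = [T, T, T]
r4 m[φ0→cld] = [T, T, T]
r4 m[φ0→wind] = [T, T, T]
r4 m[φ1→wind] = [F, T, T]
r4 m[φ1→wet] = [T, T, T]
r4 m[φ2→sun] = [T, F, T]
r4 m[φ2→wind] = [F, T, T]
r4 m[φ3→wet] = [T, T, T]
r4 m[φ3→slip] = [T, T, F]
r4 m[φ4→cld] = [T, F, T]
r4 m[φ5→sun] = [F, F, T]
r4 m[φ6→wind] = [T, T, F]
r4 m[φ7→wet] = [T, F, F]
r4 m[φ8→slip] = [T, F, F]
r4 m[cld→φ0] = [T, F, T]
r4 m[cld→φ4] = [T, T, T]
r4 m[sun→φ2] = [F, F, T]
r4 m[sun→φ5] = [T, F, T]
r4 m[wind→φ0] = [F, T, F]
r4 m[wind→φ1] = [F, T, F]
r4 m[wind→φ2] = [F, T, F]
r4 m[wind→φ6] = [F, T, T]
r4 m[wet→φ1] = [T, F, F]
r4 m[wet→φ3] = [T, F, F]
r4 m[wet→φ7] = [T, T, T]
r4 m[slip→φ3] = [T, F, F]
r4 m[slip→φ8] = [T, T, F]
r5 m[φ0→cld] = [T, F, T]
r5 m[φ0→wind] = [T, T, T]
r5 m[φ1→wind] = [F, T, T]
r5 m[φ1→wet] = [T, T, T]
r5 m[φ2→sun] = [T, F, T]
r5 m[φ2→wind] = [F, T, T]
r5 m[φ3→wet] = [T, T, T]
r5 m[φ3→slip] = [T, T, F]
r5 m[φ4→cld] = [T, F, T]
r5 m[φ5→sun] = [F, F, T]
r5 m[φ6→wind] = [T, T, F]
r5 m[φ7→wet] = [T, F, F]
r5 m[φ8→slip] = [T, F, F]
r5 m[cld→φ0] = [T, F, T]
r5 m[cld→φ4] = [T, T, T]
r5 m[sun→φ2] = [F, F, T]
r5 m[sun→φ5] = [T, F, T]
r5 m[wind→φ0] = [F, T, F]
r5 m[wind→φ1] = [F, T, F]
r5 m[wind→φ2] = [F, T, F]
r5 m[wind→φ6] = [F, T, T]
r5 m[wet→φ1] = [T, F, F]
r5 m[wet→φ3] = [T, F, F]
r5 m[wet→φ7] = [T, T, T]
r5 m[slip→φ3] = [T, F, F]
r5 m[slip→φ8] = [T, T, F]
r6 m[φ0→cld] = [T, F, T]
r6 m[φ0→wind] = [T, T, T]
r6 m[φ1→wind] = [F, T, T]
r6 m[φ1→wet] = [T, T, T]
r6 m[φ2→sun] = [T, F, T]
r6 m[φ2→wind] = [F, T, T]
r6 m[φ3→wet] = [T, T, T]
r6 m[φ3→slip] = [T, T, F]
r6 m[φ4→cld] = [T, F, T]
r6 m[φ5→sun] = [F, F, T]
r6 m[φ6→wind] = [T, T, F]
r6 m[φ7→wet] = [T, F, F]
r6 m[φ8→slip] = [T, F, F]
r6 m[cld→φ0] = [T, F, T]
r6 m[cld→φ4] = [T, F, T]
r6 m[sun→φ2] = [F, F, T]
r6 m[sun→φ5] = [T, F, T]
r6 m[wind→φ0] = [F, T, F]
r6 m[wind→φ1] = [F, T, F]
r6 m[wind→φ2] = [F, T, F]
r6 m[wind→φ6] = [F, T, T]
r6 m[wet→φ1] = [T, F, F]
r6 m[wet→φ3] = [T, F, F]
r6 m[wet→φ7] = [T, T, T]
r6 m[slip→φ3] = [T, F, F]
r6 m[slip→φ8] = [T, T, F]
r7 m[φ0→cld] = [T, F, T]
r7 m[φ0→wind] = [T, T, T]
r7 m[φ1→wind] = [F, T, T]
r7 m[φ1→wet] = [T, T, T]
r7 m[φ2→sun] = [T, F, T]
r7 m[φ2→wind] = [F, T, T]
r7 m[φ3→wet] = [T, T, T]
r7 m[φ3→slip] = [T, T, F]
r7 m[φ4→cld] = [T, F, T]
r7 m[φ5→sun] = [F, F, T]
r7 m[φ6→wind] = [T, T, F]
r7 m[φ7→wet] = [T, F, F]
r7 m[φ8→slip] = [T, F, F]
r7 m[cld→φ0] = [T, F, T]
r7 m[cld→φ4] = [T, F, T]
r7 m[sun→φ2] = [F, F, T]
r7 m[sun→φ5] = [T, F, T]
r7 m[wind→φ0] = [F, T, F]
r7 m[wind→φ1] = [F, T, F]
r7 m[wind→φ2] = [F, T, F]
r7 m[wind→φ6] = [F, T, T]
r7 m[wet→φ1] = [T, F, F]
r7 m[wet→φ3] = [T, F, F]
r7 m[wet→φ7] = [T, T, T]
r7 m[slip→φ3] = [T, F, F]
r7 m[slip→φ8] = [T, T, F]
fixed point reached at round 7
b[wet] = ⊗ incoming = [T, F, F]

b[wet] = [T, F, F]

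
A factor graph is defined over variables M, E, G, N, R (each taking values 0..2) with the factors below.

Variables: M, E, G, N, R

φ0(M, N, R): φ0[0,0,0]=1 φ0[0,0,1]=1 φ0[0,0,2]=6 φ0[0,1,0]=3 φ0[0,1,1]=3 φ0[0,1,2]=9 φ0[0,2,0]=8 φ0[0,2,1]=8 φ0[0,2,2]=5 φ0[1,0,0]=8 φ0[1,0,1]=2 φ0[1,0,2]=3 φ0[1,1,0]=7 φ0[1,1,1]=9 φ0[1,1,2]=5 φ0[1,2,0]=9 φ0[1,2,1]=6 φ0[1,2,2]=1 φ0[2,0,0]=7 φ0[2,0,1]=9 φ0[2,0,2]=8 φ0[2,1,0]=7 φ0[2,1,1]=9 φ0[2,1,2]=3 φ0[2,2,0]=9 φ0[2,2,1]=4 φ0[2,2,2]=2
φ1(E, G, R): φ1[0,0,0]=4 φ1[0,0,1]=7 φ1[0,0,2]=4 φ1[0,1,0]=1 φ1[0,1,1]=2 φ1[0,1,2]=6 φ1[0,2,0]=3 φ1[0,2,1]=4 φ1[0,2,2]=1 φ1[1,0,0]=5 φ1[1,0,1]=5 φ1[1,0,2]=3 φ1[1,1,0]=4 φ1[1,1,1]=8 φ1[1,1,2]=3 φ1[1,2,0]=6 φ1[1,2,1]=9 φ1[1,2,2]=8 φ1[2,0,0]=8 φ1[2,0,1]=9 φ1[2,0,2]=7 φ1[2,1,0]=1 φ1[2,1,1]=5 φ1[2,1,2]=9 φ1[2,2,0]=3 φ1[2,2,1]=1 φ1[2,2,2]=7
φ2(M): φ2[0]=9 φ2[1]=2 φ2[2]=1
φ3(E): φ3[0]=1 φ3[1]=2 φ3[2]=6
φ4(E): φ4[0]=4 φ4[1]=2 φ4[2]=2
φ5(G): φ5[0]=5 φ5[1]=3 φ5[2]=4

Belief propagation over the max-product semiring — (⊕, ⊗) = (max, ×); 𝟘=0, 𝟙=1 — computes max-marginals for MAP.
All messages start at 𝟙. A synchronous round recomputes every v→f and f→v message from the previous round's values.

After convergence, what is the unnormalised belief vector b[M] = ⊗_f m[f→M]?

init: all messages = 𝟙 over 3 values
r1 m[φ0→M] = [9, 9, 9]
r1 m[φ0→N] = [9, 9, 9]
r1 m[φ0→R] = [9, 9, 9]
r1 m[φ1→E] = [7, 9, 9]
r1 m[φ1→G] = [9, 9, 9]
r1 m[φ1→R] = [8, 9, 9]
r1 m[φ2→M] = [9, 2, 1]
r1 m[φ3→E] = [1, 2, 6]
r1 m[φ4→E] = [4, 2, 2]
r1 m[φ5→G] = [5, 3, 4]
r1 m[M→φ0] = [1, 1, 1]
r1 m[M→φ2] = [1, 1, 1]
r1 m[E→φ1] = [1, 1, 1]
r1 m[E→φ3] = [1, 1, 1]
r1 m[E→φ4] = [1, 1, 1]
r1 m[G→φ1] = [1, 1, 1]
r1 m[G→φ5] = [1, 1, 1]
r1 m[N→φ0] = [1, 1, 1]
r1 m[R→φ0] = [1, 1, 1]
r1 m[R→φ1] = [1, 1, 1]
r2 m[φ0→M] = [9, 9, 9]
r2 m[φ0→N] = [9, 9, 9]
r2 m[φ0→R] = [9, 9, 9]
r2 m[φ1→E] = [7, 9, 9]
r2 m[φ1→G] = [9, 9, 9]
r2 m[φ1→R] = [8, 9, 9]
r2 m[φ2→M] = [9, 2, 1]
r2 m[φ3→E] = [1, 2, 6]
r2 m[φ4→E] = [4, 2, 2]
r2 m[φ5→G] = [5, 3, 4]
r2 m[M→φ0] = [9, 2, 1]
r2 m[M→φ2] = [9, 9, 9]
r2 m[E→φ1] = [4, 4, 12]
r2 m[E→φ3] = [28, 18, 18]
r2 m[E→φ4] = [7, 18, 54]
r2 m[G→φ1] = [5, 3, 4]
r2 m[G→φ5] = [9, 9, 9]
r2 m[N→φ0] = [1, 1, 1]
r2 m[R→φ0] = [8, 9, 9]
r2 m[R→φ1] = [9, 9, 9]
r3 m[φ0→M] = [81, 81, 81]
r3 m[φ0→N] = [486, 729, 648]
r3 m[φ0→R] = [72, 72, 81]
r3 m[φ1→E] = [315, 324, 405]
r3 m[φ1→G] = [972, 972, 756]
r3 m[φ1→R] = [480, 540, 420]
r3 m[φ2→M] = [9, 2, 1]
r3 m[φ3→E] = [1, 2, 6]
r3 m[φ4→E] = [4, 2, 2]
r3 m[φ5→G] = [5, 3, 4]
r3 m[M→φ0] = [9, 2, 1]
r3 m[M→φ2] = [9, 9, 9]
r3 m[E→φ1] = [4, 4, 12]
r3 m[E→φ3] = [28, 18, 18]
r3 m[E→φ4] = [7, 18, 54]
r3 m[G→φ1] = [5, 3, 4]
r3 m[G→φ5] = [9, 9, 9]
r3 m[N→φ0] = [1, 1, 1]
r3 m[R→φ0] = [8, 9, 9]
r3 m[R→φ1] = [9, 9, 9]
r4 m[φ0→M] = [81, 81, 81]
r4 m[φ0→N] = [486, 729, 648]
r4 m[φ0→R] = [72, 72, 81]
r4 m[φ1→E] = [315, 324, 405]
r4 m[φ1→G] = [972, 972, 756]
r4 m[φ1→R] = [480, 540, 420]
r4 m[φ2→M] = [9, 2, 1]
r4 m[φ3→E] = [1, 2, 6]
r4 m[φ4→E] = [4, 2, 2]
r4 m[φ5→G] = [5, 3, 4]
r4 m[M→φ0] = [9, 2, 1]
r4 m[M→φ2] = [81, 81, 81]
r4 m[E→φ1] = [4, 4, 12]
r4 m[E→φ3] = [1260, 648, 810]
r4 m[E→φ4] = [315, 648, 2430]
r4 m[G→φ1] = [5, 3, 4]
r4 m[G→φ5] = [972, 972, 756]
r4 m[N→φ0] = [1, 1, 1]
r4 m[R→φ0] = [480, 540, 420]
r4 m[R→φ1] = [72, 72, 81]
r5 m[φ0→M] = [4320, 4860, 4860]
r5 m[φ0→N] = [22680, 34020, 38880]
r5 m[φ0→R] = [72, 72, 81]
r5 m[φ1→E] = [2520, 2592, 3240]
r5 m[φ1→G] = [7776, 8748, 6804]
r5 m[φ1→R] = [480, 540, 420]
r5 m[φ2→M] = [9, 2, 1]
r5 m[φ3→E] = [1, 2, 6]
r5 m[φ4→E] = [4, 2, 2]
r5 m[φ5→G] = [5, 3, 4]
r5 m[M→φ0] = [9, 2, 1]
r5 m[M→φ2] = [81, 81, 81]
r5 m[E→φ1] = [4, 4, 12]
r5 m[E→φ3] = [1260, 648, 810]
r5 m[E→φ4] = [315, 648, 2430]
r5 m[G→φ1] = [5, 3, 4]
r5 m[G→φ5] = [972, 972, 756]
r5 m[N→φ0] = [1, 1, 1]
r5 m[R→φ0] = [480, 540, 420]
r5 m[R→φ1] = [72, 72, 81]
r6 m[φ0→M] = [4320, 4860, 4860]
r6 m[φ0→N] = [22680, 34020, 38880]
r6 m[φ0→R] = [72, 72, 81]
r6 m[φ1→E] = [2520, 2592, 3240]
r6 m[φ1→G] = [7776, 8748, 6804]
r6 m[φ1→R] = [480, 540, 420]
r6 m[φ2→M] = [9, 2, 1]
r6 m[φ3→E] = [1, 2, 6]
r6 m[φ4→E] = [4, 2, 2]
r6 m[φ5→G] = [5, 3, 4]
r6 m[M→φ0] = [9, 2, 1]
r6 m[M→φ2] = [4320, 4860, 4860]
r6 m[E→φ1] = [4, 4, 12]
r6 m[E→φ3] = [10080, 5184, 6480]
r6 m[E→φ4] = [2520, 5184, 19440]
r6 m[G→φ1] = [5, 3, 4]
r6 m[G→φ5] = [7776, 8748, 6804]
r6 m[N→φ0] = [1, 1, 1]
r6 m[R→φ0] = [480, 540, 420]
r6 m[R→φ1] = [72, 72, 81]
r7 m[φ0→M] = [4320, 4860, 4860]
r7 m[φ0→N] = [22680, 34020, 38880]
r7 m[φ0→R] = [72, 72, 81]
r7 m[φ1→E] = [2520, 2592, 3240]
r7 m[φ1→G] = [7776, 8748, 6804]
r7 m[φ1→R] = [480, 540, 420]
r7 m[φ2→M] = [9, 2, 1]
r7 m[φ3→E] = [1, 2, 6]
r7 m[φ4→E] = [4, 2, 2]
r7 m[φ5→G] = [5, 3, 4]
r7 m[M→φ0] = [9, 2, 1]
r7 m[M→φ2] = [4320, 4860, 4860]
r7 m[E→φ1] = [4, 4, 12]
r7 m[E→φ3] = [10080, 5184, 6480]
r7 m[E→φ4] = [2520, 5184, 19440]
r7 m[G→φ1] = [5, 3, 4]
r7 m[G→φ5] = [7776, 8748, 6804]
r7 m[N→φ0] = [1, 1, 1]
r7 m[R→φ0] = [480, 540, 420]
r7 m[R→φ1] = [72, 72, 81]
fixed point reached at round 7
b[M] = ⊗ incoming = [38880, 9720, 4860]

b[M] = [38880, 9720, 4860]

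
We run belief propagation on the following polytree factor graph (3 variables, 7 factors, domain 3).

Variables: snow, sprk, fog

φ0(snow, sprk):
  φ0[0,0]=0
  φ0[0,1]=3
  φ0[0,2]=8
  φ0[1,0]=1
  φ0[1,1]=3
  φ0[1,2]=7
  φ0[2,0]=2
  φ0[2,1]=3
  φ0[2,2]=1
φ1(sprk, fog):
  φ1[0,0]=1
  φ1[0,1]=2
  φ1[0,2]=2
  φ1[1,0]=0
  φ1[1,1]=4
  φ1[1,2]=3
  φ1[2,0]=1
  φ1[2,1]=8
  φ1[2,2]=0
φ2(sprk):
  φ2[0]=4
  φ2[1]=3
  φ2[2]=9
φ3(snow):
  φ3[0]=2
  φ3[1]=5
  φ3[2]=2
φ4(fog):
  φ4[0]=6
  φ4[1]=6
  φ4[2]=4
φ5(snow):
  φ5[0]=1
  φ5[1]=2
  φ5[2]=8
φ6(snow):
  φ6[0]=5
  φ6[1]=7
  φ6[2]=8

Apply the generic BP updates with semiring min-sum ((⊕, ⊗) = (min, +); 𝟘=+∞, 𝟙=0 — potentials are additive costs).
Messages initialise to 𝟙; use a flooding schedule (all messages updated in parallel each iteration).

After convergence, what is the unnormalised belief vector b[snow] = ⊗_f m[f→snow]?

init: all messages = 𝟙 over 3 values
r1 m[φ0→snow] = [0, 1, 1]
r1 m[φ0→sprk] = [0, 3, 1]
r1 m[φ1→sprk] = [1, 0, 0]
r1 m[φ1→fog] = [0, 2, 0]
r1 m[φ2→sprk] = [4, 3, 9]
r1 m[φ3→snow] = [2, 5, 2]
r1 m[φ4→fog] = [6, 6, 4]
r1 m[φ5→snow] = [1, 2, 8]
r1 m[φ6→snow] = [5, 7, 8]
r1 m[snow→φ0] = [0, 0, 0]
r1 m[snow→φ3] = [0, 0, 0]
r1 m[snow→φ5] = [0, 0, 0]
r1 m[snow→φ6] = [0, 0, 0]
r1 m[sprk→φ0] = [0, 0, 0]
r1 m[sprk→φ1] = [0, 0, 0]
r1 m[sprk→φ2] = [0, 0, 0]
r1 m[fog→φ1] = [0, 0, 0]
r1 m[fog→φ4] = [0, 0, 0]
r2 m[φ0→snow] = [0, 1, 1]
r2 m[φ0→sprk] = [0, 3, 1]
r2 m[φ1→sprk] = [1, 0, 0]
r2 m[φ1→fog] = [0, 2, 0]
r2 m[φ2→sprk] = [4, 3, 9]
r2 m[φ3→snow] = [2, 5, 2]
r2 m[φ4→fog] = [6, 6, 4]
r2 m[φ5→snow] = [1, 2, 8]
r2 m[φ6→snow] = [5, 7, 8]
r2 m[snow→φ0] = [8, 14, 18]
r2 m[snow→φ3] = [6, 10, 17]
r2 m[snow→φ5] = [7, 13, 11]
r2 m[snow→φ6] = [3, 8, 11]
r2 m[sprk→φ0] = [5, 3, 9]
r2 m[sprk→φ1] = [4, 6, 10]
r2 m[sprk→φ2] = [1, 3, 1]
r2 m[fog→φ1] = [6, 6, 4]
r2 m[fog→φ4] = [0, 2, 0]
r3 m[φ0→snow] = [5, 6, 6]
r3 m[φ0→sprk] = [8, 11, 16]
r3 m[φ1→sprk] = [6, 6, 4]
r3 m[φ1→fog] = [5, 6, 6]
r3 m[φ2→sprk] = [4, 3, 9]
r3 m[φ3→snow] = [2, 5, 2]
r3 m[φ4→fog] = [6, 6, 4]
r3 m[φ5→snow] = [1, 2, 8]
r3 m[φ6→snow] = [5, 7, 8]
r3 m[snow→φ0] = [8, 14, 18]
r3 m[snow→φ3] = [6, 10, 17]
r3 m[snow→φ5] = [7, 13, 11]
r3 m[snow→φ6] = [3, 8, 11]
r3 m[sprk→φ0] = [5, 3, 9]
r3 m[sprk→φ1] = [4, 6, 10]
r3 m[sprk→φ2] = [1, 3, 1]
r3 m[fog→φ1] = [6, 6, 4]
r3 m[fog→φ4] = [0, 2, 0]
r4 m[φ0→snow] = [5, 6, 6]
r4 m[φ0→sprk] = [8, 11, 16]
r4 m[φ1→sprk] = [6, 6, 4]
r4 m[φ1→fog] = [5, 6, 6]
r4 m[φ2→sprk] = [4, 3, 9]
r4 m[φ3→snow] = [2, 5, 2]
r4 m[φ4→fog] = [6, 6, 4]
r4 m[φ5→snow] = [1, 2, 8]
r4 m[φ6→snow] = [5, 7, 8]
r4 m[snow→φ0] = [8, 14, 18]
r4 m[snow→φ3] = [11, 15, 22]
r4 m[snow→φ5] = [12, 18, 16]
r4 m[snow→φ6] = [8, 13, 16]
r4 m[sprk→φ0] = [10, 9, 13]
r4 m[sprk→φ1] = [12, 14, 25]
r4 m[sprk→φ2] = [14, 17, 20]
r4 m[fog→φ1] = [6, 6, 4]
r4 m[fog→φ4] = [5, 6, 6]
r5 m[φ0→snow] = [10, 11, 12]
r5 m[φ0→sprk] = [8, 11, 16]
r5 m[φ1→sprk] = [6, 6, 4]
r5 m[φ1→fog] = [13, 14, 14]
r5 m[φ2→sprk] = [4, 3, 9]
r5 m[φ3→snow] = [2, 5, 2]
r5 m[φ4→fog] = [6, 6, 4]
r5 m[φ5→snow] = [1, 2, 8]
r5 m[φ6→snow] = [5, 7, 8]
r5 m[snow→φ0] = [8, 14, 18]
r5 m[snow→φ3] = [11, 15, 22]
r5 m[snow→φ5] = [12, 18, 16]
r5 m[snow→φ6] = [8, 13, 16]
r5 m[sprk→φ0] = [10, 9, 13]
r5 m[sprk→φ1] = [12, 14, 25]
r5 m[sprk→φ2] = [14, 17, 20]
r5 m[fog→φ1] = [6, 6, 4]
r5 m[fog→φ4] = [5, 6, 6]
r6 m[φ0→snow] = [10, 11, 12]
r6 m[φ0→sprk] = [8, 11, 16]
r6 m[φ1→sprk] = [6, 6, 4]
r6 m[φ1→fog] = [13, 14, 14]
r6 m[φ2→sprk] = [4, 3, 9]
r6 m[φ3→snow] = [2, 5, 2]
r6 m[φ4→fog] = [6, 6, 4]
r6 m[φ5→snow] = [1, 2, 8]
r6 m[φ6→snow] = [5, 7, 8]
r6 m[snow→φ0] = [8, 14, 18]
r6 m[snow→φ3] = [16, 20, 28]
r6 m[snow→φ5] = [17, 23, 22]
r6 m[snow→φ6] = [13, 18, 22]
r6 m[sprk→φ0] = [10, 9, 13]
r6 m[sprk→φ1] = [12, 14, 25]
r6 m[sprk→φ2] = [14, 17, 20]
r6 m[fog→φ1] = [6, 6, 4]
r6 m[fog→φ4] = [13, 14, 14]
r7 m[φ0→snow] = [10, 11, 12]
r7 m[φ0→sprk] = [8, 11, 16]
r7 m[φ1→sprk] = [6, 6, 4]
r7 m[φ1→fog] = [13, 14, 14]
r7 m[φ2→sprk] = [4, 3, 9]
r7 m[φ3→snow] = [2, 5, 2]
r7 m[φ4→fog] = [6, 6, 4]
r7 m[φ5→snow] = [1, 2, 8]
r7 m[φ6→snow] = [5, 7, 8]
r7 m[snow→φ0] = [8, 14, 18]
r7 m[snow→φ3] = [16, 20, 28]
r7 m[snow→φ5] = [17, 23, 22]
r7 m[snow→φ6] = [13, 18, 22]
r7 m[sprk→φ0] = [10, 9, 13]
r7 m[sprk→φ1] = [12, 14, 25]
r7 m[sprk→φ2] = [14, 17, 20]
r7 m[fog→φ1] = [6, 6, 4]
r7 m[fog→φ4] = [13, 14, 14]
fixed point reached at round 7
b[snow] = ⊗ incoming = [18, 25, 30]

b[snow] = [18, 25, 30]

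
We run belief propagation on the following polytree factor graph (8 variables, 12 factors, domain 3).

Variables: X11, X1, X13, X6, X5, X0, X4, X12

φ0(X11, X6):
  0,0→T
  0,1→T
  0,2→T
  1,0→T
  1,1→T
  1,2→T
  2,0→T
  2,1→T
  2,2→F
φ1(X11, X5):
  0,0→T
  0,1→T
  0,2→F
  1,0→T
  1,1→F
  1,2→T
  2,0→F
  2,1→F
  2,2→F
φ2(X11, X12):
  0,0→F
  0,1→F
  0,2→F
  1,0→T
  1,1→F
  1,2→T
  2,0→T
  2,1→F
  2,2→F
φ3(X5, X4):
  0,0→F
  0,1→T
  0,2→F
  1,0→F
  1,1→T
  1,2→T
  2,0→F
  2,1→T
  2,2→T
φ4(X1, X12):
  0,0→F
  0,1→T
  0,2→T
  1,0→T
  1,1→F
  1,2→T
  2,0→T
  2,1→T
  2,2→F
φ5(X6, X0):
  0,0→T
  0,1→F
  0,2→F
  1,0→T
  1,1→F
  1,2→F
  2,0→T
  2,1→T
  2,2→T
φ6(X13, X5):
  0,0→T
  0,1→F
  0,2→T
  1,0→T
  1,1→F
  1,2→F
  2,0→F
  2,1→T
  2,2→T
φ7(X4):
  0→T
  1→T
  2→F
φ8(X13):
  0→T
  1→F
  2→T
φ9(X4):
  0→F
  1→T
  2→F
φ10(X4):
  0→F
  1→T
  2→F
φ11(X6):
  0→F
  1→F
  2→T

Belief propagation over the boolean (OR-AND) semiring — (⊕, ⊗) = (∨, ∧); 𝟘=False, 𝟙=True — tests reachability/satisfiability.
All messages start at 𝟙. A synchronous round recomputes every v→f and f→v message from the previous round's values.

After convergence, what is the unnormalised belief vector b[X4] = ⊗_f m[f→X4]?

init: all messages = 𝟙 over 3 values
r1 m[φ0→X11] = [T, T, T]
r1 m[φ0→X6] = [T, T, T]
r1 m[φ1→X11] = [T, T, F]
r1 m[φ1→X5] = [T, T, T]
r1 m[φ2→X11] = [F, T, T]
r1 m[φ2→X12] = [T, F, T]
r1 m[φ3→X5] = [T, T, T]
r1 m[φ3→X4] = [F, T, T]
r1 m[φ4→X1] = [T, T, T]
r1 m[φ4→X12] = [T, T, T]
r1 m[φ5→X6] = [T, T, T]
r1 m[φ5→X0] = [T, T, T]
r1 m[φ6→X13] = [T, T, T]
r1 m[φ6→X5] = [T, T, T]
r1 m[φ7→X4] = [T, T, F]
r1 m[φ8→X13] = [T, F, T]
r1 m[φ9→X4] = [F, T, F]
r1 m[φ10→X4] = [F, T, F]
r1 m[φ11→X6] = [F, F, T]
r1 m[X11→φ0] = [T, T, T]
r1 m[X11→φ1] = [T, T, T]
r1 m[X11→φ2] = [T, T, T]
r1 m[X1→φ4] = [T, T, T]
r1 m[X13→φ6] = [T, T, T]
r1 m[X13→φ8] = [T, T, T]
r1 m[X6→φ0] = [T, T, T]
r1 m[X6→φ5] = [T, T, T]
r1 m[X6→φ11] = [T, T, T]
r1 m[X5→φ1] = [T, T, T]
r1 m[X5→φ3] = [T, T, T]
r1 m[X5→φ6] = [T, T, T]
r1 m[X0→φ5] = [T, T, T]
r1 m[X4→φ3] = [T, T, T]
r1 m[X4→φ7] = [T, T, T]
r1 m[X4→φ9] = [T, T, T]
r1 m[X4→φ10] = [T, T, T]
r1 m[X12→φ2] = [T, T, T]
r1 m[X12→φ4] = [T, T, T]
r2 m[φ0→X11] = [T, T, T]
r2 m[φ0→X6] = [T, T, T]
r2 m[φ1→X11] = [T, T, F]
r2 m[φ1→X5] = [T, T, T]
r2 m[φ2→X11] = [F, T, T]
r2 m[φ2→X12] = [T, F, T]
r2 m[φ3→X5] = [T, T, T]
r2 m[φ3→X4] = [F, T, T]
r2 m[φ4→X1] = [T, T, T]
r2 m[φ4→X12] = [T, T, T]
r2 m[φ5→X6] = [T, T, T]
r2 m[φ5→X0] = [T, T, T]
r2 m[φ6→X13] = [T, T, T]
r2 m[φ6→X5] = [T, T, T]
r2 m[φ7→X4] = [T, T, F]
r2 m[φ8→X13] = [T, F, T]
r2 m[φ9→X4] = [F, T, F]
r2 m[φ10→X4] = [F, T, F]
r2 m[φ11→X6] = [F, F, T]
r2 m[X11→φ0] = [F, T, F]
r2 m[X11→φ1] = [F, T, T]
r2 m[X11→φ2] = [T, T, F]
r2 m[X1→φ4] = [T, T, T]
r2 m[X13→φ6] = [T, F, T]
r2 m[X13→φ8] = [T, T, T]
r2 m[X6→φ0] = [F, F, T]
r2 m[X6→φ5] = [F, F, T]
r2 m[X6→φ11] = [T, T, T]
r2 m[X5→φ1] = [T, T, T]
r2 m[X5→φ3] = [T, T, T]
r2 m[X5→φ6] = [T, T, T]
r2 m[X0→φ5] = [T, T, T]
r2 m[X4→φ3] = [F, T, F]
r2 m[X4→φ7] = [F, T, F]
r2 m[X4→φ9] = [F, T, F]
r2 m[X4→φ10] = [F, T, F]
r2 m[X12→φ2] = [T, T, T]
r2 m[X12→φ4] = [T, F, T]
r3 m[φ0→X11] = [T, T, F]
r3 m[φ0→X6] = [T, T, T]
r3 m[φ1→X11] = [T, T, F]
r3 m[φ1→X5] = [T, F, T]
r3 m[φ2→X11] = [F, T, T]
r3 m[φ2→X12] = [T, F, T]
r3 m[φ3→X5] = [T, T, T]
r3 m[φ3→X4] = [F, T, T]
r3 m[φ4→X1] = [T, T, T]
r3 m[φ4→X12] = [T, T, T]
r3 m[φ5→X6] = [T, T, T]
r3 m[φ5→X0] = [T, T, T]
r3 m[φ6→X13] = [T, T, T]
r3 m[φ6→X5] = [T, T, T]
r3 m[φ7→X4] = [T, T, F]
r3 m[φ8→X13] = [T, F, T]
r3 m[φ9→X4] = [F, T, F]
r3 m[φ10→X4] = [F, T, F]
r3 m[φ11→X6] = [F, F, T]
r3 m[X11→φ0] = [F, T, F]
r3 m[X11→φ1] = [F, T, T]
r3 m[X11→φ2] = [T, T, F]
r3 m[X1→φ4] = [T, T, T]
r3 m[X13→φ6] = [T, F, T]
r3 m[X13→φ8] = [T, T, T]
r3 m[X6→φ0] = [F, F, T]
r3 m[X6→φ5] = [F, F, T]
r3 m[X6→φ11] = [T, T, T]
r3 m[X5→φ1] = [T, T, T]
r3 m[X5→φ3] = [T, T, T]
r3 m[X5→φ6] = [T, T, T]
r3 m[X0→φ5] = [T, T, T]
r3 m[X4→φ3] = [F, T, F]
r3 m[X4→φ7] = [F, T, F]
r3 m[X4→φ9] = [F, T, F]
r3 m[X4→φ10] = [F, T, F]
r3 m[X12→φ2] = [T, T, T]
r3 m[X12→φ4] = [T, F, T]
r4 m[φ0→X11] = [T, T, F]
r4 m[φ0→X6] = [T, T, T]
r4 m[φ1→X11] = [T, T, F]
r4 m[φ1→X5] = [T, F, T]
r4 m[φ2→X11] = [F, T, T]
r4 m[φ2→X12] = [T, F, T]
r4 m[φ3→X5] = [T, T, T]
r4 m[φ3→X4] = [F, T, T]
r4 m[φ4→X1] = [T, T, T]
r4 m[φ4→X12] = [T, T, T]
r4 m[φ5→X6] = [T, T, T]
r4 m[φ5→X0] = [T, T, T]
r4 m[φ6→X13] = [T, T, T]
r4 m[φ6→X5] = [T, T, T]
r4 m[φ7→X4] = [T, T, F]
r4 m[φ8→X13] = [T, F, T]
r4 m[φ9→X4] = [F, T, F]
r4 m[φ10→X4] = [F, T, F]
r4 m[φ11→X6] = [F, F, T]
r4 m[X11→φ0] = [F, T, F]
r4 m[X11→φ1] = [F, T, F]
r4 m[X11→φ2] = [T, T, F]
r4 m[X1→φ4] = [T, T, T]
r4 m[X13→φ6] = [T, F, T]
r4 m[X13→φ8] = [T, T, T]
r4 m[X6→φ0] = [F, F, T]
r4 m[X6→φ5] = [F, F, T]
r4 m[X6→φ11] = [T, T, T]
r4 m[X5→φ1] = [T, T, T]
r4 m[X5→φ3] = [T, F, T]
r4 m[X5→φ6] = [T, F, T]
r4 m[X0→φ5] = [T, T, T]
r4 m[X4→φ3] = [F, T, F]
r4 m[X4→φ7] = [F, T, F]
r4 m[X4→φ9] = [F, T, F]
r4 m[X4→φ10] = [F, T, F]
r4 m[X12→φ2] = [T, T, T]
r4 m[X12→φ4] = [T, F, T]
r5 m[φ0→X11] = [T, T, F]
r5 m[φ0→X6] = [T, T, T]
r5 m[φ1→X11] = [T, T, F]
r5 m[φ1→X5] = [T, F, T]
r5 m[φ2→X11] = [F, T, T]
r5 m[φ2→X12] = [T, F, T]
r5 m[φ3→X5] = [T, T, T]
r5 m[φ3→X4] = [F, T, T]
r5 m[φ4→X1] = [T, T, T]
r5 m[φ4→X12] = [T, T, T]
r5 m[φ5→X6] = [T, T, T]
r5 m[φ5→X0] = [T, T, T]
r5 m[φ6→X13] = [T, T, T]
r5 m[φ6→X5] = [T, T, T]
r5 m[φ7→X4] = [T, T, F]
r5 m[φ8→X13] = [T, F, T]
r5 m[φ9→X4] = [F, T, F]
r5 m[φ10→X4] = [F, T, F]
r5 m[φ11→X6] = [F, F, T]
r5 m[X11→φ0] = [F, T, F]
r5 m[X11→φ1] = [F, T, F]
r5 m[X11→φ2] = [T, T, F]
r5 m[X1→φ4] = [T, T, T]
r5 m[X13→φ6] = [T, F, T]
r5 m[X13→φ8] = [T, T, T]
r5 m[X6→φ0] = [F, F, T]
r5 m[X6→φ5] = [F, F, T]
r5 m[X6→φ11] = [T, T, T]
r5 m[X5→φ1] = [T, T, T]
r5 m[X5→φ3] = [T, F, T]
r5 m[X5→φ6] = [T, F, T]
r5 m[X0→φ5] = [T, T, T]
r5 m[X4→φ3] = [F, T, F]
r5 m[X4→φ7] = [F, T, F]
r5 m[X4→φ9] = [F, T, F]
r5 m[X4→φ10] = [F, T, F]
r5 m[X12→φ2] = [T, T, T]
r5 m[X12→φ4] = [T, F, T]
fixed point reached at round 5
b[X4] = ⊗ incoming = [F, T, F]

b[X4] = [F, T, F]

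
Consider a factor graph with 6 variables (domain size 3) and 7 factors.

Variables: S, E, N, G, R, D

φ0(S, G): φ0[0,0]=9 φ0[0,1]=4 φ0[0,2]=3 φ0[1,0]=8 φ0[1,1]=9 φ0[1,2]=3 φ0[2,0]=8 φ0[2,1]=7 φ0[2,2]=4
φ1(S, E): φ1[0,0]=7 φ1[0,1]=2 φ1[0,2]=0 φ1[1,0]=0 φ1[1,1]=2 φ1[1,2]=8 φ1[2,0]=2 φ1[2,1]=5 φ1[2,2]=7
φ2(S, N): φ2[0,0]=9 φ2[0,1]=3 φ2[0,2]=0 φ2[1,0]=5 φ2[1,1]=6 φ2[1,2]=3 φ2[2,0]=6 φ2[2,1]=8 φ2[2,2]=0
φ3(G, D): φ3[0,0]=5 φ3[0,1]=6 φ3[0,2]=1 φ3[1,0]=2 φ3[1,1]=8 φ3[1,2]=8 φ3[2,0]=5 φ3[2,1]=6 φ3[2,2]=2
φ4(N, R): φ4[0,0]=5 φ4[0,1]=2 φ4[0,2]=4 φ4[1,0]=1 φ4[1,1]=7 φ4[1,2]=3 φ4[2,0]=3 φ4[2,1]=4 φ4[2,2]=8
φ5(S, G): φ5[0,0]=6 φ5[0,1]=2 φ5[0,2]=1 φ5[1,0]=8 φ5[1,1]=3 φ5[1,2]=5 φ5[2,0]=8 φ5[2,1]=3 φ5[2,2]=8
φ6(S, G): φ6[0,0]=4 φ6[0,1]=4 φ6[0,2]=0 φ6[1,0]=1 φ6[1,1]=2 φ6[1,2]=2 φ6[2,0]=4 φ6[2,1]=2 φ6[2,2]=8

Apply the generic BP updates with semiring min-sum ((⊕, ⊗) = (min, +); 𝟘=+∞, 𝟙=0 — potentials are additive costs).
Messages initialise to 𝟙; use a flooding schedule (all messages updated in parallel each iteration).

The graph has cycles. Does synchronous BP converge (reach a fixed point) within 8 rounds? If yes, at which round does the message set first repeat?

init: all messages = 𝟙 over 3 values
r1 m[φ0→S] = [3, 3, 4]
r1 m[φ0→G] = [8, 4, 3]
r1 m[φ1→S] = [0, 0, 2]
r1 m[φ1→E] = [0, 2, 0]
r1 m[φ2→S] = [0, 3, 0]
r1 m[φ2→N] = [5, 3, 0]
r1 m[φ3→G] = [1, 2, 2]
r1 m[φ3→D] = [2, 6, 1]
r1 m[φ4→N] = [2, 1, 3]
r1 m[φ4→R] = [1, 2, 3]
r1 m[φ5→S] = [1, 3, 3]
r1 m[φ5→G] = [6, 2, 1]
r1 m[φ6→S] = [0, 1, 2]
r1 m[φ6→G] = [1, 2, 0]
r1 m[S→φ0] = [0, 0, 0]
r1 m[S→φ1] = [0, 0, 0]
r1 m[S→φ2] = [0, 0, 0]
r1 m[S→φ5] = [0, 0, 0]
r1 m[S→φ6] = [0, 0, 0]
r1 m[E→φ1] = [0, 0, 0]
r1 m[N→φ2] = [0, 0, 0]
r1 m[N→φ4] = [0, 0, 0]
r1 m[G→φ0] = [0, 0, 0]
r1 m[G→φ3] = [0, 0, 0]
r1 m[G→φ5] = [0, 0, 0]
r1 m[G→φ6] = [0, 0, 0]
r1 m[R→φ4] = [0, 0, 0]
r1 m[D→φ3] = [0, 0, 0]
r2 m[φ0→S] = [3, 3, 4]
r2 m[φ0→G] = [8, 4, 3]
r2 m[φ1→S] = [0, 0, 2]
r2 m[φ1→E] = [0, 2, 0]
r2 m[φ2→S] = [0, 3, 0]
r2 m[φ2→N] = [5, 3, 0]
r2 m[φ3→G] = [1, 2, 2]
r2 m[φ3→D] = [2, 6, 1]
r2 m[φ4→N] = [2, 1, 3]
r2 m[φ4→R] = [1, 2, 3]
r2 m[φ5→S] = [1, 3, 3]
r2 m[φ5→G] = [6, 2, 1]
r2 m[φ6→S] = [0, 1, 2]
r2 m[φ6→G] = [1, 2, 0]
r2 m[S→φ0] = [1, 7, 7]
r2 m[S→φ1] = [4, 10, 9]
r2 m[S→φ2] = [4, 7, 11]
r2 m[S→φ5] = [3, 7, 8]
r2 m[S→φ6] = [4, 9, 9]
r2 m[E→φ1] = [0, 0, 0]
r2 m[N→φ2] = [2, 1, 3]
r2 m[N→φ4] = [5, 3, 0]
r2 m[G→φ0] = [8, 6, 3]
r2 m[G→φ3] = [15, 8, 4]
r2 m[G→φ5] = [10, 8, 5]
r2 m[G→φ6] = [15, 8, 6]
r2 m[R→φ4] = [0, 0, 0]
r2 m[D→φ3] = [0, 0, 0]
r3 m[φ0→S] = [6, 6, 7]
r3 m[φ0→G] = [10, 5, 4]
r3 m[φ1→S] = [0, 0, 2]
r3 m[φ1→E] = [10, 6, 4]
r3 m[φ2→S] = [3, 6, 3]
r3 m[φ2→N] = [12, 7, 4]
r3 m[φ3→G] = [1, 2, 2]
r3 m[φ3→D] = [9, 10, 6]
r3 m[φ4→N] = [2, 1, 3]
r3 m[φ4→R] = [3, 4, 6]
r3 m[φ5→S] = [6, 10, 11]
r3 m[φ5→G] = [9, 5, 4]
r3 m[φ6→S] = [6, 8, 10]
r3 m[φ6→G] = [8, 8, 4]
r3 m[S→φ0] = [1, 7, 7]
r3 m[S→φ1] = [4, 10, 9]
r3 m[S→φ2] = [4, 7, 11]
r3 m[S→φ5] = [3, 7, 8]
r3 m[S→φ6] = [4, 9, 9]
r3 m[E→φ1] = [0, 0, 0]
r3 m[N→φ2] = [2, 1, 3]
r3 m[N→φ4] = [5, 3, 0]
r3 m[G→φ0] = [8, 6, 3]
r3 m[G→φ3] = [15, 8, 4]
r3 m[G→φ5] = [10, 8, 5]
r3 m[G→φ6] = [15, 8, 6]
r3 m[R→φ4] = [0, 0, 0]
r3 m[D→φ3] = [0, 0, 0]
r4 m[φ0→S] = [6, 6, 7]
r4 m[φ0→G] = [10, 5, 4]
r4 m[φ1→S] = [0, 0, 2]
r4 m[φ1→E] = [10, 6, 4]
r4 m[φ2→S] = [3, 6, 3]
r4 m[φ2→N] = [12, 7, 4]
r4 m[φ3→G] = [1, 2, 2]
r4 m[φ3→D] = [9, 10, 6]
r4 m[φ4→N] = [2, 1, 3]
r4 m[φ4→R] = [3, 4, 6]
r4 m[φ5→S] = [6, 10, 11]
r4 m[φ5→G] = [9, 5, 4]
r4 m[φ6→S] = [6, 8, 10]
r4 m[φ6→G] = [8, 8, 4]
r4 m[S→φ0] = [15, 24, 26]
r4 m[S→φ1] = [21, 30, 31]
r4 m[S→φ2] = [18, 24, 30]
r4 m[S→φ5] = [15, 20, 22]
r4 m[S→φ6] = [15, 22, 23]
r4 m[E→φ1] = [0, 0, 0]
r4 m[N→φ2] = [2, 1, 3]
r4 m[N→φ4] = [12, 7, 4]
r4 m[G→φ0] = [18, 15, 10]
r4 m[G→φ3] = [27, 18, 12]
r4 m[G→φ5] = [19, 15, 10]
r4 m[G→φ6] = [20, 12, 10]
r4 m[R→φ4] = [0, 0, 0]
r4 m[D→φ3] = [0, 0, 0]
r5 m[φ0→S] = [13, 13, 14]
r5 m[φ0→G] = [24, 19, 18]
r5 m[φ1→S] = [0, 0, 2]
r5 m[φ1→E] = [28, 23, 21]
r5 m[φ2→S] = [3, 6, 3]
r5 m[φ2→N] = [27, 21, 18]
r5 m[φ3→G] = [1, 2, 2]
r5 m[φ3→D] = [17, 18, 14]
r5 m[φ4→N] = [2, 1, 3]
r5 m[φ4→R] = [7, 8, 10]
r5 m[φ5→S] = [11, 15, 18]
r5 m[φ5→G] = [21, 17, 16]
r5 m[φ6→S] = [10, 12, 14]
r5 m[φ6→G] = [19, 19, 15]
r5 m[S→φ0] = [15, 24, 26]
r5 m[S→φ1] = [21, 30, 31]
r5 m[S→φ2] = [18, 24, 30]
r5 m[S→φ5] = [15, 20, 22]
r5 m[S→φ6] = [15, 22, 23]
r5 m[E→φ1] = [0, 0, 0]
r5 m[N→φ2] = [2, 1, 3]
r5 m[N→φ4] = [12, 7, 4]
r5 m[G→φ0] = [18, 15, 10]
r5 m[G→φ3] = [27, 18, 12]
r5 m[G→φ5] = [19, 15, 10]
r5 m[G→φ6] = [20, 12, 10]
r5 m[R→φ4] = [0, 0, 0]
r5 m[D→φ3] = [0, 0, 0]
r6 m[φ0→S] = [13, 13, 14]
r6 m[φ0→G] = [24, 19, 18]
r6 m[φ1→S] = [0, 0, 2]
r6 m[φ1→E] = [28, 23, 21]
r6 m[φ2→S] = [3, 6, 3]
r6 m[φ2→N] = [27, 21, 18]
r6 m[φ3→G] = [1, 2, 2]
r6 m[φ3→D] = [17, 18, 14]
r6 m[φ4→N] = [2, 1, 3]
r6 m[φ4→R] = [7, 8, 10]
r6 m[φ5→S] = [11, 15, 18]
r6 m[φ5→G] = [21, 17, 16]
r6 m[φ6→S] = [10, 12, 14]
r6 m[φ6→G] = [19, 19, 15]
r6 m[S→φ0] = [24, 33, 37]
r6 m[S→φ1] = [37, 46, 49]
r6 m[S→φ2] = [34, 40, 48]
r6 m[S→φ5] = [26, 31, 33]
r6 m[S→φ6] = [27, 34, 37]
r6 m[E→φ1] = [0, 0, 0]
r6 m[N→φ2] = [2, 1, 3]
r6 m[N→φ4] = [27, 21, 18]
r6 m[G→φ0] = [41, 38, 33]
r6 m[G→φ3] = [64, 55, 49]
r6 m[G→φ5] = [44, 40, 35]
r6 m[G→φ6] = [46, 38, 36]
r6 m[R→φ4] = [0, 0, 0]
r6 m[D→φ3] = [0, 0, 0]
r7 m[φ0→S] = [36, 36, 37]
r7 m[φ0→G] = [33, 28, 27]
r7 m[φ1→S] = [0, 0, 2]
r7 m[φ1→E] = [44, 39, 37]
r7 m[φ2→S] = [3, 6, 3]
r7 m[φ2→N] = [43, 37, 34]
r7 m[φ3→G] = [1, 2, 2]
r7 m[φ3→D] = [54, 55, 51]
r7 m[φ4→N] = [2, 1, 3]
r7 m[φ4→R] = [21, 22, 24]
r7 m[φ5→S] = [36, 40, 43]
r7 m[φ5→G] = [32, 28, 27]
r7 m[φ6→S] = [36, 38, 40]
r7 m[φ6→G] = [31, 31, 27]
r7 m[S→φ0] = [24, 33, 37]
r7 m[S→φ1] = [37, 46, 49]
r7 m[S→φ2] = [34, 40, 48]
r7 m[S→φ5] = [26, 31, 33]
r7 m[S→φ6] = [27, 34, 37]
r7 m[E→φ1] = [0, 0, 0]
r7 m[N→φ2] = [2, 1, 3]
r7 m[N→φ4] = [27, 21, 18]
r7 m[G→φ0] = [41, 38, 33]
r7 m[G→φ3] = [64, 55, 49]
r7 m[G→φ5] = [44, 40, 35]
r7 m[G→φ6] = [46, 38, 36]
r7 m[R→φ4] = [0, 0, 0]
r7 m[D→φ3] = [0, 0, 0]
r8 m[φ0→S] = [36, 36, 37]
r8 m[φ0→G] = [33, 28, 27]
r8 m[φ1→S] = [0, 0, 2]
r8 m[φ1→E] = [44, 39, 37]
r8 m[φ2→S] = [3, 6, 3]
r8 m[φ2→N] = [43, 37, 34]
r8 m[φ3→G] = [1, 2, 2]
r8 m[φ3→D] = [54, 55, 51]
r8 m[φ4→N] = [2, 1, 3]
r8 m[φ4→R] = [21, 22, 24]
r8 m[φ5→S] = [36, 40, 43]
r8 m[φ5→G] = [32, 28, 27]
r8 m[φ6→S] = [36, 38, 40]
r8 m[φ6→G] = [31, 31, 27]
r8 m[S→φ0] = [75, 84, 88]
r8 m[S→φ1] = [111, 120, 123]
r8 m[S→φ2] = [108, 114, 122]
r8 m[S→φ5] = [75, 80, 82]
r8 m[S→φ6] = [75, 82, 85]
r8 m[E→φ1] = [0, 0, 0]
r8 m[N→φ2] = [2, 1, 3]
r8 m[N→φ4] = [43, 37, 34]
r8 m[G→φ0] = [64, 61, 56]
r8 m[G→φ3] = [96, 87, 81]
r8 m[G→φ5] = [65, 61, 56]
r8 m[G→φ6] = [66, 58, 56]
r8 m[R→φ4] = [0, 0, 0]
r8 m[D→φ3] = [0, 0, 0]
no fixed point within 8 rounds

NOT CONVERGED within 8 rounds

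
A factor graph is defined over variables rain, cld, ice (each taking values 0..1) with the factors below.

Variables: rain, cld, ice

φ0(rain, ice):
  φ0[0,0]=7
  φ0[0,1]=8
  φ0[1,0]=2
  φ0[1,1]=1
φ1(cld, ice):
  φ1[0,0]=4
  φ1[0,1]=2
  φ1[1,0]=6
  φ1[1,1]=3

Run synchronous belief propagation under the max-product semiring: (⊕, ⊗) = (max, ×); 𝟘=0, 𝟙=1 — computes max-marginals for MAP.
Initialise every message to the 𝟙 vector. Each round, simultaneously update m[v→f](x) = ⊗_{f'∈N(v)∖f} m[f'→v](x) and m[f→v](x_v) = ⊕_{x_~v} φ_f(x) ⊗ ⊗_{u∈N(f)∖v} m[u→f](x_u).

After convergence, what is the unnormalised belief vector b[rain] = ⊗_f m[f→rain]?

b[rain] = [42, 12]

init: all messages = 𝟙 over 2 values
r1 m[φ0→rain] = [8, 2]
r1 m[φ0→ice] = [7, 8]
r1 m[φ1→cld] = [4, 6]
r1 m[φ1→ice] = [6, 3]
r1 m[rain→φ0] = [1, 1]
r1 m[cld→φ1] = [1, 1]
r1 m[ice→φ0] = [1, 1]
r1 m[ice→φ1] = [1, 1]
r2 m[φ0→rain] = [8, 2]
r2 m[φ0→ice] = [7, 8]
r2 m[φ1→cld] = [4, 6]
r2 m[φ1→ice] = [6, 3]
r2 m[rain→φ0] = [1, 1]
r2 m[cld→φ1] = [1, 1]
r2 m[ice→φ0] = [6, 3]
r2 m[ice→φ1] = [7, 8]
r3 m[φ0→rain] = [42, 12]
r3 m[φ0→ice] = [7, 8]
r3 m[φ1→cld] = [28, 42]
r3 m[φ1→ice] = [6, 3]
r3 m[rain→φ0] = [1, 1]
r3 m[cld→φ1] = [1, 1]
r3 m[ice→φ0] = [6, 3]
r3 m[ice→φ1] = [7, 8]
r4 m[φ0→rain] = [42, 12]
r4 m[φ0→ice] = [7, 8]
r4 m[φ1→cld] = [28, 42]
r4 m[φ1→ice] = [6, 3]
r4 m[rain→φ0] = [1, 1]
r4 m[cld→φ1] = [1, 1]
r4 m[ice→φ0] = [6, 3]
r4 m[ice→φ1] = [7, 8]
fixed point reached at round 4
b[rain] = ⊗ incoming = [42, 12]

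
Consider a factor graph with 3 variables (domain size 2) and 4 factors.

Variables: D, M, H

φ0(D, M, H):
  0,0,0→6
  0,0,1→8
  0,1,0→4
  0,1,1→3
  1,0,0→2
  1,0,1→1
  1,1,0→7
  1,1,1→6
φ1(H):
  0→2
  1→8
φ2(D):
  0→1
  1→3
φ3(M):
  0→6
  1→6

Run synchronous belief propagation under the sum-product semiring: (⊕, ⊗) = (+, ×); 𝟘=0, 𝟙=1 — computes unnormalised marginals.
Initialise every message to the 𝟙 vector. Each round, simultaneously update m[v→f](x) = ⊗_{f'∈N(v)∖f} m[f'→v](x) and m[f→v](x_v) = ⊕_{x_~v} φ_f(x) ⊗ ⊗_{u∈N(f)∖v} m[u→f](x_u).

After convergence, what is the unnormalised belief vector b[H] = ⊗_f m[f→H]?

b[H] = [444, 1536]

init: all messages = 𝟙 over 2 values
r1 m[φ0→D] = [21, 16]
r1 m[φ0→M] = [17, 20]
r1 m[φ0→H] = [19, 18]
r1 m[φ1→H] = [2, 8]
r1 m[φ2→D] = [1, 3]
r1 m[φ3→M] = [6, 6]
r1 m[D→φ0] = [1, 1]
r1 m[D→φ2] = [1, 1]
r1 m[M→φ0] = [1, 1]
r1 m[M→φ3] = [1, 1]
r1 m[H→φ0] = [1, 1]
r1 m[H→φ1] = [1, 1]
r2 m[φ0→D] = [21, 16]
r2 m[φ0→M] = [17, 20]
r2 m[φ0→H] = [19, 18]
r2 m[φ1→H] = [2, 8]
r2 m[φ2→D] = [1, 3]
r2 m[φ3→M] = [6, 6]
r2 m[D→φ0] = [1, 3]
r2 m[D→φ2] = [21, 16]
r2 m[M→φ0] = [6, 6]
r2 m[M→φ3] = [17, 20]
r2 m[H→φ0] = [2, 8]
r2 m[H→φ1] = [19, 18]
r3 m[φ0→D] = [648, 444]
r3 m[φ0→M] = [112, 218]
r3 m[φ0→H] = [222, 192]
r3 m[φ1→H] = [2, 8]
r3 m[φ2→D] = [1, 3]
r3 m[φ3→M] = [6, 6]
r3 m[D→φ0] = [1, 3]
r3 m[D→φ2] = [21, 16]
r3 m[M→φ0] = [6, 6]
r3 m[M→φ3] = [17, 20]
r3 m[H→φ0] = [2, 8]
r3 m[H→φ1] = [19, 18]
r4 m[φ0→D] = [648, 444]
r4 m[φ0→M] = [112, 218]
r4 m[φ0→H] = [222, 192]
r4 m[φ1→H] = [2, 8]
r4 m[φ2→D] = [1, 3]
r4 m[φ3→M] = [6, 6]
r4 m[D→φ0] = [1, 3]
r4 m[D→φ2] = [648, 444]
r4 m[M→φ0] = [6, 6]
r4 m[M→φ3] = [112, 218]
r4 m[H→φ0] = [2, 8]
r4 m[H→φ1] = [222, 192]
r5 m[φ0→D] = [648, 444]
r5 m[φ0→M] = [112, 218]
r5 m[φ0→H] = [222, 192]
r5 m[φ1→H] = [2, 8]
r5 m[φ2→D] = [1, 3]
r5 m[φ3→M] = [6, 6]
r5 m[D→φ0] = [1, 3]
r5 m[D→φ2] = [648, 444]
r5 m[M→φ0] = [6, 6]
r5 m[M→φ3] = [112, 218]
r5 m[H→φ0] = [2, 8]
r5 m[H→φ1] = [222, 192]
fixed point reached at round 5
b[H] = ⊗ incoming = [444, 1536]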